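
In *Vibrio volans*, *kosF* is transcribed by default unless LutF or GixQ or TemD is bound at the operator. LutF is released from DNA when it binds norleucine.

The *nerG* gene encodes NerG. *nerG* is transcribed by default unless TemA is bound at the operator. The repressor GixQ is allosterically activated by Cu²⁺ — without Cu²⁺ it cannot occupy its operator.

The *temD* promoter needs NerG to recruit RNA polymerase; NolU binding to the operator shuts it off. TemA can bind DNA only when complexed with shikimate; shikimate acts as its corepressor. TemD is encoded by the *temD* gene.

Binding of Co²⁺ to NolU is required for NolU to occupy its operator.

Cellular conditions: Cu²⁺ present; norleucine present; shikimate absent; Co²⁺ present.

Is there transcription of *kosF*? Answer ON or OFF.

Norleucine is present, so LutF is inactive.
Cu²⁺ is present, so GixQ is active.
Shikimate is absent, so TemA is inactive.
With no repressor bound, *nerG* is transcribed.
So NerG is produced and active.
Co²⁺ is present, so NolU is active.
With repressor NolU bound, *temD* is not transcribed.
So TemD is not produced.
With repressor GixQ bound, *kosF* is not transcribed.

OFF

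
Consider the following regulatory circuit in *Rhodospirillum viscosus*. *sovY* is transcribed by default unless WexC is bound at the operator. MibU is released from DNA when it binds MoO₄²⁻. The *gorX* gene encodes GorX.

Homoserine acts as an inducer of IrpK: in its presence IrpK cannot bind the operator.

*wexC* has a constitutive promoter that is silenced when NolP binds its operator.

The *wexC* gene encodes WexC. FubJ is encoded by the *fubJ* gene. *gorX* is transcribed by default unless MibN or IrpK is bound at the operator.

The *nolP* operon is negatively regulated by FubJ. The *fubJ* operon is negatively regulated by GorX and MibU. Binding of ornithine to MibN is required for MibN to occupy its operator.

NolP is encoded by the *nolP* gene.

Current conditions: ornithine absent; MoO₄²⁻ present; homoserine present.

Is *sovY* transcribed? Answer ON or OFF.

Ornithine is absent, so MibN is inactive.
Homoserine is present, so IrpK is inactive.
With no repressor bound, *gorX* is transcribed.
So GorX is produced and active.
MoO₄²⁻ is present, so MibU is inactive.
With repressor GorX bound, *fubJ* is not transcribed.
So FubJ is not produced.
With no repressor bound, *nolP* is transcribed.
So NolP is produced and active.
With repressor NolP bound, *wexC* is not transcribed.
So WexC is not produced.
With no repressor bound, *sovY* is transcribed.

ON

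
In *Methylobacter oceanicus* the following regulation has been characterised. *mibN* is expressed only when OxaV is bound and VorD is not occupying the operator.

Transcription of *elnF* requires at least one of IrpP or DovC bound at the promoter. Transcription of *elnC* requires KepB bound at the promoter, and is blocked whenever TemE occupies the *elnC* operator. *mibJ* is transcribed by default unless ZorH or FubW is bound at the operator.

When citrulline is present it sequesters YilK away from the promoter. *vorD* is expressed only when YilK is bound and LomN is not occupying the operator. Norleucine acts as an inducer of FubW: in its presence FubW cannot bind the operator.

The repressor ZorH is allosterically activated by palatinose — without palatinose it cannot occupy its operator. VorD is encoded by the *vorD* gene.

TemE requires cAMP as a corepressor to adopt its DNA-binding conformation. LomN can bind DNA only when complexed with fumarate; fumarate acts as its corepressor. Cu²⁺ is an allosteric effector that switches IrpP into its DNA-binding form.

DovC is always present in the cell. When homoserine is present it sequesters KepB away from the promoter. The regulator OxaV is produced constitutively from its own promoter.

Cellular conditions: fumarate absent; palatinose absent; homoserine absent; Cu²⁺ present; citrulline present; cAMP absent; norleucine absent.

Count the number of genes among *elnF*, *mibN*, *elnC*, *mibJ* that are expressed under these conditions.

Cu²⁺ is present, so IrpP is active.
DovC is produced constitutively and is active.
Activator IrpP is present, so *elnF* is transcribed.
→ *elnF* is ON.
OxaV is produced constitutively and is active.
Fumarate is absent, so LomN is inactive.
Citrulline is present, so YilK is inactive.
Required activator YilK is absent, so *vorD* is not transcribed.
So VorD is not produced.
No repressor is bound and OxaV is active, so *mibN* is transcribed.
→ *mibN* is ON.
cAMP is absent, so TemE is inactive.
Homoserine is absent, so KepB is active.
No repressor is bound and KepB is active, so *elnC* is transcribed.
→ *elnC* is ON.
Palatinose is absent, so ZorH is inactive.
Norleucine is absent, so FubW is active.
With repressor FubW bound, *mibJ* is not transcribed.
→ *mibJ* is OFF.
3 of the 4 genes are transcribed.

3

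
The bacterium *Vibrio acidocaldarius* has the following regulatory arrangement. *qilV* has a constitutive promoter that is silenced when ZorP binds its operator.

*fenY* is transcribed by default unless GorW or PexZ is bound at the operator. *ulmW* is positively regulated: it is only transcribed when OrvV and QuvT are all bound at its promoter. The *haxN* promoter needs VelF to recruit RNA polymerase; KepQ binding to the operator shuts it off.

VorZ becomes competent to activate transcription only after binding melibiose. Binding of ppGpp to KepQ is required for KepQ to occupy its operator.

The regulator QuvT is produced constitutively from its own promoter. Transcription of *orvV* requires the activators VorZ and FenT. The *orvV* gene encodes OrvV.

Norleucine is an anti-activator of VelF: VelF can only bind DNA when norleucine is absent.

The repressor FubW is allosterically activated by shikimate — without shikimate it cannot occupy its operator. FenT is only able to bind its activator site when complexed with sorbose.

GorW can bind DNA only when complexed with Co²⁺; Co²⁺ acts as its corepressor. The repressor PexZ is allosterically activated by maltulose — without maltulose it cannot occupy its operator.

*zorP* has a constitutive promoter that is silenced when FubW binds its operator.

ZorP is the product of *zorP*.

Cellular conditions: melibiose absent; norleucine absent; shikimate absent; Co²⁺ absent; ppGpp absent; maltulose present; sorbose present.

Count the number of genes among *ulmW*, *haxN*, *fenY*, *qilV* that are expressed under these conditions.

1

Melibiose is absent, so VorZ is inactive.
Sorbose is present, so FenT is active.
Required activator VorZ is absent, so *orvV* is not transcribed.
So OrvV is not produced.
QuvT is produced constitutively and is active.
Required activator OrvV is absent, so *ulmW* is not transcribed.
→ *ulmW* is OFF.
ppGpp is absent, so KepQ is inactive.
Norleucine is absent, so VelF is active.
No repressor is bound and VelF is active, so *haxN* is transcribed.
→ *haxN* is ON.
Co²⁺ is absent, so GorW is inactive.
Maltulose is present, so PexZ is active.
With repressor PexZ bound, *fenY* is not transcribed.
→ *fenY* is OFF.
Shikimate is absent, so FubW is inactive.
With no repressor bound, *zorP* is transcribed.
So ZorP is produced and active.
With repressor ZorP bound, *qilV* is not transcribed.
→ *qilV* is OFF.
1 of the 4 genes is transcribed.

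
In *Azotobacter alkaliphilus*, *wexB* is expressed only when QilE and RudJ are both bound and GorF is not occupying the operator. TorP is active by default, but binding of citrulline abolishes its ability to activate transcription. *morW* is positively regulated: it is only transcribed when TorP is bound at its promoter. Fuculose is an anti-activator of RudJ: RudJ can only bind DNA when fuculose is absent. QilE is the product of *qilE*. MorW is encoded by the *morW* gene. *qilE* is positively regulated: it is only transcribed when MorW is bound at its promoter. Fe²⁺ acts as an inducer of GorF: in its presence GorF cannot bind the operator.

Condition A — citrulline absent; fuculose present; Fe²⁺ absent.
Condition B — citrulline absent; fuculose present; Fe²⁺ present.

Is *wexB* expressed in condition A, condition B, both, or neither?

neither

Condition A:
Citrulline is absent, so TorP is active.
No repressor is bound and TorP is active, so *morW* is transcribed.
So MorW is produced and active.
No repressor is bound and MorW is active, so *qilE* is transcribed.
So QilE is produced and active.
Fuculose is present, so RudJ is inactive.
Fe²⁺ is absent, so GorF is active.
With repressor GorF bound, *wexB* is not transcribed.
→ *wexB* is OFF in A.
Condition B:
Citrulline is absent, so TorP is active.
No repressor is bound and TorP is active, so *morW* is transcribed.
So MorW is produced and active.
No repressor is bound and MorW is active, so *qilE* is transcribed.
So QilE is produced and active.
Fuculose is present, so RudJ is inactive.
Fe²⁺ is present, so GorF is inactive.
Required activator RudJ is absent, so *wexB* is not transcribed.
→ *wexB* is OFF in B.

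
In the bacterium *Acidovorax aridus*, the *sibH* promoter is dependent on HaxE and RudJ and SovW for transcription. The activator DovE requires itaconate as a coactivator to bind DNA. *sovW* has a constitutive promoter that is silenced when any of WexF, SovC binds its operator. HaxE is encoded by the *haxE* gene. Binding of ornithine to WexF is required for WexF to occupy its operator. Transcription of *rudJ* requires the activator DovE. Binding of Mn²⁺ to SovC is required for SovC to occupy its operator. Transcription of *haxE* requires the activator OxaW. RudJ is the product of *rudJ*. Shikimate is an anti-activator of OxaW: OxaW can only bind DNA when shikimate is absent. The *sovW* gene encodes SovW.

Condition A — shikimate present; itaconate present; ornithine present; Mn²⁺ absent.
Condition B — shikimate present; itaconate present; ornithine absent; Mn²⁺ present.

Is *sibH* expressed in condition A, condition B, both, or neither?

Condition A:
Shikimate is present, so OxaW is inactive.
Required activator OxaW is absent, so *haxE* is not transcribed.
So HaxE is not produced.
Itaconate is present, so DovE is active.
No repressor is bound and DovE is active, so *rudJ* is transcribed.
So RudJ is produced and active.
Ornithine is present, so WexF is active.
Mn²⁺ is absent, so SovC is inactive.
With repressor WexF bound, *sovW* is not transcribed.
So SovW is not produced.
Required activator HaxE is absent, so *sibH* is not transcribed.
→ *sibH* is OFF in A.
Condition B:
Shikimate is present, so OxaW is inactive.
Required activator OxaW is absent, so *haxE* is not transcribed.
So HaxE is not produced.
Itaconate is present, so DovE is active.
No repressor is bound and DovE is active, so *rudJ* is transcribed.
So RudJ is produced and active.
Ornithine is absent, so WexF is inactive.
Mn²⁺ is present, so SovC is active.
With repressor SovC bound, *sovW* is not transcribed.
So SovW is not produced.
Required activator HaxE is absent, so *sibH* is not transcribed.
→ *sibH* is OFF in B.

neither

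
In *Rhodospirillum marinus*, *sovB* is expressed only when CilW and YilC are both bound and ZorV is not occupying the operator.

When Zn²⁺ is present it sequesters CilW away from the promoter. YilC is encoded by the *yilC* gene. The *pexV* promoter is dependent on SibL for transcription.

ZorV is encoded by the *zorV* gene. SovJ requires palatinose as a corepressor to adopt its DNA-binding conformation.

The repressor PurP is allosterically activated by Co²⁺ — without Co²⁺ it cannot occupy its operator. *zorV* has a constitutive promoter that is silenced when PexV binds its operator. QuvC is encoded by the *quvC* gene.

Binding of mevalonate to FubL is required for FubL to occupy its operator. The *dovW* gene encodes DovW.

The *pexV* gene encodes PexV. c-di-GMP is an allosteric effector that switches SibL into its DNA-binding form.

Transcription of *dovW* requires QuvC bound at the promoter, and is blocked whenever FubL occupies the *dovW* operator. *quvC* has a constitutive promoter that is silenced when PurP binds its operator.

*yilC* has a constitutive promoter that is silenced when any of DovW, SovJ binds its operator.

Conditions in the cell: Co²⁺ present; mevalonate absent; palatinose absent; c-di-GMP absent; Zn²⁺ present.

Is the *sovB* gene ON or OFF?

c-di-GMP is absent, so SibL is inactive.
Required activator SibL is absent, so *pexV* is not transcribed.
So PexV is not produced.
With no repressor bound, *zorV* is transcribed.
So ZorV is produced and active.
Zn²⁺ is present, so CilW is inactive.
Mevalonate is absent, so FubL is inactive.
Co²⁺ is present, so PurP is active.
With repressor PurP bound, *quvC* is not transcribed.
So QuvC is not produced.
Required activator QuvC is absent, so *dovW* is not transcribed.
So DovW is not produced.
Palatinose is absent, so SovJ is inactive.
With no repressor bound, *yilC* is transcribed.
So YilC is produced and active.
With repressor ZorV bound, *sovB* is not transcribed.

OFF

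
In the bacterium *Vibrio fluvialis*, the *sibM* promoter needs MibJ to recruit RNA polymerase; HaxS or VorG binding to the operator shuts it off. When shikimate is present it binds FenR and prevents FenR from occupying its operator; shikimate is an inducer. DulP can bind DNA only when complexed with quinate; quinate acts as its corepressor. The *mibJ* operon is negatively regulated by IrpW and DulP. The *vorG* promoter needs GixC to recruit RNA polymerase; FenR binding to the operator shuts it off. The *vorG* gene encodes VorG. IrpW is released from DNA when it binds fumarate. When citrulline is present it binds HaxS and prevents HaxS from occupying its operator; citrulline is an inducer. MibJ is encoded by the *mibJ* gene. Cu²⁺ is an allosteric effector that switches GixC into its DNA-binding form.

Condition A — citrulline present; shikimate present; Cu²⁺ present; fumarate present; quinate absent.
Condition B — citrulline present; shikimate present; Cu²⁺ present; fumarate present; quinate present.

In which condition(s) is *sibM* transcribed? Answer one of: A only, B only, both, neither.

neither

Condition A:
Citrulline is present, so HaxS is inactive.
Shikimate is present, so FenR is inactive.
Cu²⁺ is present, so GixC is active.
No repressor is bound and GixC is active, so *vorG* is transcribed.
So VorG is produced and active.
Fumarate is present, so IrpW is inactive.
Quinate is absent, so DulP is inactive.
With no repressor bound, *mibJ* is transcribed.
So MibJ is produced and active.
With repressor VorG bound, *sibM* is not transcribed.
→ *sibM* is OFF in A.
Condition B:
Citrulline is present, so HaxS is inactive.
Shikimate is present, so FenR is inactive.
Cu²⁺ is present, so GixC is active.
No repressor is bound and GixC is active, so *vorG* is transcribed.
So VorG is produced and active.
Fumarate is present, so IrpW is inactive.
Quinate is present, so DulP is active.
With repressor DulP bound, *mibJ* is not transcribed.
So MibJ is not produced.
With repressor VorG bound, *sibM* is not transcribed.
→ *sibM* is OFF in B.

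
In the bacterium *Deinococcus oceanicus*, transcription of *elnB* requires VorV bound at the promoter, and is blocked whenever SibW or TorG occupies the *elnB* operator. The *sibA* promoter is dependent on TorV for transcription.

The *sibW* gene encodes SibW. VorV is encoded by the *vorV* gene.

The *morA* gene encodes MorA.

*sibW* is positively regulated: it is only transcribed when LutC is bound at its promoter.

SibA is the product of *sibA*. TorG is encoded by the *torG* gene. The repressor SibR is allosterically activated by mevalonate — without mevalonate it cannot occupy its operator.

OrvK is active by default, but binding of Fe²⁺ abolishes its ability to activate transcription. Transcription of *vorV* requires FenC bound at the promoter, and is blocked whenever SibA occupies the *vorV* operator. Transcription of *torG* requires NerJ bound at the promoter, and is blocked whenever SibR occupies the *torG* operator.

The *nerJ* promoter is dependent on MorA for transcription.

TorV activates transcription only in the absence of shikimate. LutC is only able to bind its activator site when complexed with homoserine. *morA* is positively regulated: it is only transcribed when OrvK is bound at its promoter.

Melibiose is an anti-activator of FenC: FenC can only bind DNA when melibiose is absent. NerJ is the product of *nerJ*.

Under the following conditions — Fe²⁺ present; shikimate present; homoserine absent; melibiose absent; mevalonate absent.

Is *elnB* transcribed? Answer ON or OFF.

Shikimate is present, so TorV is inactive.
Required activator TorV is absent, so *sibA* is not transcribed.
So SibA is not produced.
Melibiose is absent, so FenC is active.
No repressor is bound and FenC is active, so *vorV* is transcribed.
So VorV is produced and active.
Homoserine is absent, so LutC is inactive.
Required activator LutC is absent, so *sibW* is not transcribed.
So SibW is not produced.
Mevalonate is absent, so SibR is inactive.
Fe²⁺ is present, so OrvK is inactive.
Required activator OrvK is absent, so *morA* is not transcribed.
So MorA is not produced.
Required activator MorA is absent, so *nerJ* is not transcribed.
So NerJ is not produced.
Required activator NerJ is absent, so *torG* is not transcribed.
So TorG is not produced.
No repressor is bound and VorV is active, so *elnB* is transcribed.

ON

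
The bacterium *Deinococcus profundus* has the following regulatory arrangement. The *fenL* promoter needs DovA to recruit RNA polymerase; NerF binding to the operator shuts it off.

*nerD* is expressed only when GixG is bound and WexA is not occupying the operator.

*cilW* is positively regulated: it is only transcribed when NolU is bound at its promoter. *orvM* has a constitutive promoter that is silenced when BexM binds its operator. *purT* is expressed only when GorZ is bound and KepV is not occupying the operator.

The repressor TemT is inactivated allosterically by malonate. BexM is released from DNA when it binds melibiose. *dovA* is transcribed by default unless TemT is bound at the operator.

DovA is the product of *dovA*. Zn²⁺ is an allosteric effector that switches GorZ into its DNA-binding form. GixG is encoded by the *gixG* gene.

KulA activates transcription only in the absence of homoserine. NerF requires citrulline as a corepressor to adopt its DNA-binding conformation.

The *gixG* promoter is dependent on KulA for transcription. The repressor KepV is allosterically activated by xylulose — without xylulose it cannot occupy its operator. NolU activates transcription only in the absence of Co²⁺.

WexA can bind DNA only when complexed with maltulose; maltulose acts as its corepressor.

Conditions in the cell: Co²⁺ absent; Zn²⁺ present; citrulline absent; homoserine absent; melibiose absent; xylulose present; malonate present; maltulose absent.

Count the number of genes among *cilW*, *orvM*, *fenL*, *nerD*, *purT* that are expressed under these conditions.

3

Co²⁺ is absent, so NolU is active.
No repressor is bound and NolU is active, so *cilW* is transcribed.
→ *cilW* is ON.
Melibiose is absent, so BexM is active.
With repressor BexM bound, *orvM* is not transcribed.
→ *orvM* is OFF.
Citrulline is absent, so NerF is inactive.
Malonate is present, so TemT is inactive.
With no repressor bound, *dovA* is transcribed.
So DovA is produced and active.
No repressor is bound and DovA is active, so *fenL* is transcribed.
→ *fenL* is ON.
Homoserine is absent, so KulA is active.
No repressor is bound and KulA is active, so *gixG* is transcribed.
So GixG is produced and active.
Maltulose is absent, so WexA is inactive.
No repressor is bound and GixG is active, so *nerD* is transcribed.
→ *nerD* is ON.
Xylulose is present, so KepV is active.
Zn²⁺ is present, so GorZ is active.
With repressor KepV bound, *purT* is not transcribed.
→ *purT* is OFF.
3 of the 5 genes are transcribed.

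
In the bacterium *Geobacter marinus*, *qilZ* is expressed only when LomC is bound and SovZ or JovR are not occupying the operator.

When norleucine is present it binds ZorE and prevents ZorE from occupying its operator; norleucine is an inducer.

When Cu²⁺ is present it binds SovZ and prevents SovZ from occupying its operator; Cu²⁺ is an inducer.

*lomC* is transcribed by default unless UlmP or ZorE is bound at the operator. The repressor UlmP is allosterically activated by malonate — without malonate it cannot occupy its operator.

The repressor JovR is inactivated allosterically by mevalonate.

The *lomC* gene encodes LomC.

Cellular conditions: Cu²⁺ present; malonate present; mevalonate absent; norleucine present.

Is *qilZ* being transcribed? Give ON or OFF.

OFF

Cu²⁺ is present, so SovZ is inactive.
Malonate is present, so UlmP is active.
Norleucine is present, so ZorE is inactive.
With repressor UlmP bound, *lomC* is not transcribed.
So LomC is not produced.
Mevalonate is absent, so JovR is active.
With repressor JovR bound, *qilZ* is not transcribed.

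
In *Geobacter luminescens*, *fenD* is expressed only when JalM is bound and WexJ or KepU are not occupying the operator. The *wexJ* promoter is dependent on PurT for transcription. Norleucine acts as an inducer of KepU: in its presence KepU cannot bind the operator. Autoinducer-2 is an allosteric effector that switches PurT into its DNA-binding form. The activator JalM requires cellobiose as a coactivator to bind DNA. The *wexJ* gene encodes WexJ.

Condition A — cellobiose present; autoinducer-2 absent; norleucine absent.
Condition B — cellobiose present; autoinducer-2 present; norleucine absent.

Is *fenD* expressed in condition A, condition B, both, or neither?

Condition A:
Cellobiose is present, so JalM is active.
Autoinducer-2 is absent, so PurT is inactive.
Required activator PurT is absent, so *wexJ* is not transcribed.
So WexJ is not produced.
Norleucine is absent, so KepU is active.
With repressor KepU bound, *fenD* is not transcribed.
→ *fenD* is OFF in A.
Condition B:
Cellobiose is present, so JalM is active.
Autoinducer-2 is present, so PurT is active.
No repressor is bound and PurT is active, so *wexJ* is transcribed.
So WexJ is produced and active.
Norleucine is absent, so KepU is active.
With repressor WexJ bound, *fenD* is not transcribed.
→ *fenD* is OFF in B.

neither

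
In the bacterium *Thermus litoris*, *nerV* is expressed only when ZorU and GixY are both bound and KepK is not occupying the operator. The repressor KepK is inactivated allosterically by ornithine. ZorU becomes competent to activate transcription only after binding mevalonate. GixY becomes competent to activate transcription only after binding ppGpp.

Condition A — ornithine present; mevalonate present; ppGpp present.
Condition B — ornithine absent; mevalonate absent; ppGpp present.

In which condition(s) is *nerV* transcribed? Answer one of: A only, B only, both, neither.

Condition A:
Ornithine is present, so KepK is inactive.
Mevalonate is present, so ZorU is active.
ppGpp is present, so GixY is active.
No repressor is bound and ZorU and GixY are active, so *nerV* is transcribed.
→ *nerV* is ON in A.
Condition B:
Ornithine is absent, so KepK is active.
Mevalonate is absent, so ZorU is inactive.
ppGpp is present, so GixY is active.
With repressor KepK bound, *nerV* is not transcribed.
→ *nerV* is OFF in B.

A only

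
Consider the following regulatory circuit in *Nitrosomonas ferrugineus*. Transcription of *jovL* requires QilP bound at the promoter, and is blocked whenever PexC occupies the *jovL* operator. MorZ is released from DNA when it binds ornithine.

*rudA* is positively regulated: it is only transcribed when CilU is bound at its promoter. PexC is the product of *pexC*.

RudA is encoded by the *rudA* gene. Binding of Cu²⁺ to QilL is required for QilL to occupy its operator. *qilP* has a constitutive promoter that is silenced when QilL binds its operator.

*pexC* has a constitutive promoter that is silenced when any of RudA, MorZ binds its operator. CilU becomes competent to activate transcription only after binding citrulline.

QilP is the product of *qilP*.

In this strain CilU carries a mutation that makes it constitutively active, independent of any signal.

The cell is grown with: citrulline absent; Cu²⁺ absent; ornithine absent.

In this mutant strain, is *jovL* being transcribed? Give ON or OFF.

CilU is constitutively active in this strain.
No repressor is bound and CilU is active, so *rudA* is transcribed.
So RudA is produced and active.
Ornithine is absent, so MorZ is active.
With repressor RudA bound, *pexC* is not transcribed.
So PexC is not produced.
Cu²⁺ is absent, so QilL is inactive.
With no repressor bound, *qilP* is transcribed.
So QilP is produced and active.
No repressor is bound and QilP is active, so *jovL* is transcribed.

ON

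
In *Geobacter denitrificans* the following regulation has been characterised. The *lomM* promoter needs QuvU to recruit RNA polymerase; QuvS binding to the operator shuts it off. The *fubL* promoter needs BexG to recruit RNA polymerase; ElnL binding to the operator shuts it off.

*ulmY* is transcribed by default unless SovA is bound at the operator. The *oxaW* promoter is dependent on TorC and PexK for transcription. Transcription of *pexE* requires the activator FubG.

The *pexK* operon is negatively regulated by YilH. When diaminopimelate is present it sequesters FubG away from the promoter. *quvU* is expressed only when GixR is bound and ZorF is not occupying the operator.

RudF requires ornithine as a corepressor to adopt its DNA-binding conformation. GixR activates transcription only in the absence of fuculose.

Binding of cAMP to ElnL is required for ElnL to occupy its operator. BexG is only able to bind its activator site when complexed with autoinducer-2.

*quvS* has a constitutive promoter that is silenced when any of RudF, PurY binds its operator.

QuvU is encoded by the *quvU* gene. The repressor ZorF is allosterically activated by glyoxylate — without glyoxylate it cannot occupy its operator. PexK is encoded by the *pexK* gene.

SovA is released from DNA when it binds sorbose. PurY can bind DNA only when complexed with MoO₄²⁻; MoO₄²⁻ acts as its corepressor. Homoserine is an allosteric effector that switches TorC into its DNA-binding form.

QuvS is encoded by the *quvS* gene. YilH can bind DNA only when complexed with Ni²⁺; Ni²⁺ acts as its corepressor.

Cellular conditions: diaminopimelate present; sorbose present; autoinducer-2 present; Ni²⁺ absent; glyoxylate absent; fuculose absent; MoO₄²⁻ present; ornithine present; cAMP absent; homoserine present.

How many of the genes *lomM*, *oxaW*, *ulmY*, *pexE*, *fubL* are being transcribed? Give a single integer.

Ornithine is present, so RudF is active.
MoO₄²⁻ is present, so PurY is active.
With repressor RudF bound, *quvS* is not transcribed.
So QuvS is not produced.
Fuculose is absent, so GixR is active.
Glyoxylate is absent, so ZorF is inactive.
No repressor is bound and GixR is active, so *quvU* is transcribed.
So QuvU is produced and active.
No repressor is bound and QuvU is active, so *lomM* is transcribed.
→ *lomM* is ON.
Homoserine is present, so TorC is active.
Ni²⁺ is absent, so YilH is inactive.
With no repressor bound, *pexK* is transcribed.
So PexK is produced and active.
No repressor is bound and TorC and PexK are active, so *oxaW* is transcribed.
→ *oxaW* is ON.
Sorbose is present, so SovA is inactive.
With no repressor bound, *ulmY* is transcribed.
→ *ulmY* is ON.
Diaminopimelate is present, so FubG is inactive.
Required activator FubG is absent, so *pexE* is not transcribed.
→ *pexE* is OFF.
cAMP is absent, so ElnL is inactive.
Autoinducer-2 is present, so BexG is active.
No repressor is bound and BexG is active, so *fubL* is transcribed.
→ *fubL* is ON.
4 of the 5 genes are transcribed.

4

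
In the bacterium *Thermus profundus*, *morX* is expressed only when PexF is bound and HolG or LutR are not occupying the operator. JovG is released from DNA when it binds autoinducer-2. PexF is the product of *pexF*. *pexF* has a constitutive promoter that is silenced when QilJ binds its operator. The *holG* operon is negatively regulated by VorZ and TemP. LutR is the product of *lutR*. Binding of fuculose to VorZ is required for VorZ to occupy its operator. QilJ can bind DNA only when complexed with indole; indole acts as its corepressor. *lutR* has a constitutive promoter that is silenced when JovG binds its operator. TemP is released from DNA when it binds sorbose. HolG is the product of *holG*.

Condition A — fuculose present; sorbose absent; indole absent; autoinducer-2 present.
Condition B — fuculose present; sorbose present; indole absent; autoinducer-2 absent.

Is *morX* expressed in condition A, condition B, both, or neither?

B only

Condition A:
Fuculose is present, so VorZ is active.
Sorbose is absent, so TemP is active.
With repressor VorZ bound, *holG* is not transcribed.
So HolG is not produced.
Indole is absent, so QilJ is inactive.
With no repressor bound, *pexF* is transcribed.
So PexF is produced and active.
Autoinducer-2 is present, so JovG is inactive.
With no repressor bound, *lutR* is transcribed.
So LutR is produced and active.
With repressor LutR bound, *morX* is not transcribed.
→ *morX* is OFF in A.
Condition B:
Fuculose is present, so VorZ is active.
Sorbose is present, so TemP is inactive.
With repressor VorZ bound, *holG* is not transcribed.
So HolG is not produced.
Indole is absent, so QilJ is inactive.
With no repressor bound, *pexF* is transcribed.
So PexF is produced and active.
Autoinducer-2 is absent, so JovG is active.
With repressor JovG bound, *lutR* is not transcribed.
So LutR is not produced.
No repressor is bound and PexF is active, so *morX* is transcribed.
→ *morX* is ON in B.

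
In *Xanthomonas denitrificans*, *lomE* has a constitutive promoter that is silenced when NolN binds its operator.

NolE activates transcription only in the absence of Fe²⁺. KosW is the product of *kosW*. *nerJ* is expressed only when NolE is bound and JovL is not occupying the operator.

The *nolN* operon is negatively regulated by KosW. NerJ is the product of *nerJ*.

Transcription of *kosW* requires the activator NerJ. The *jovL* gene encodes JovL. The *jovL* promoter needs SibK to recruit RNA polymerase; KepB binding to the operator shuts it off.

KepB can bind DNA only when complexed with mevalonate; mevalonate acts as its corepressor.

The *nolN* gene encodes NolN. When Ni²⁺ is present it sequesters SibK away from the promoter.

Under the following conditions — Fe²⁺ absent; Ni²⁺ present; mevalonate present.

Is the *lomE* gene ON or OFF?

Ni²⁺ is present, so SibK is inactive.
Mevalonate is present, so KepB is active.
With repressor KepB bound, *jovL* is not transcribed.
So JovL is not produced.
Fe²⁺ is absent, so NolE is active.
No repressor is bound and NolE is active, so *nerJ* is transcribed.
So NerJ is produced and active.
No repressor is bound and NerJ is active, so *kosW* is transcribed.
So KosW is produced and active.
With repressor KosW bound, *nolN* is not transcribed.
So NolN is not produced.
With no repressor bound, *lomE* is transcribed.

ON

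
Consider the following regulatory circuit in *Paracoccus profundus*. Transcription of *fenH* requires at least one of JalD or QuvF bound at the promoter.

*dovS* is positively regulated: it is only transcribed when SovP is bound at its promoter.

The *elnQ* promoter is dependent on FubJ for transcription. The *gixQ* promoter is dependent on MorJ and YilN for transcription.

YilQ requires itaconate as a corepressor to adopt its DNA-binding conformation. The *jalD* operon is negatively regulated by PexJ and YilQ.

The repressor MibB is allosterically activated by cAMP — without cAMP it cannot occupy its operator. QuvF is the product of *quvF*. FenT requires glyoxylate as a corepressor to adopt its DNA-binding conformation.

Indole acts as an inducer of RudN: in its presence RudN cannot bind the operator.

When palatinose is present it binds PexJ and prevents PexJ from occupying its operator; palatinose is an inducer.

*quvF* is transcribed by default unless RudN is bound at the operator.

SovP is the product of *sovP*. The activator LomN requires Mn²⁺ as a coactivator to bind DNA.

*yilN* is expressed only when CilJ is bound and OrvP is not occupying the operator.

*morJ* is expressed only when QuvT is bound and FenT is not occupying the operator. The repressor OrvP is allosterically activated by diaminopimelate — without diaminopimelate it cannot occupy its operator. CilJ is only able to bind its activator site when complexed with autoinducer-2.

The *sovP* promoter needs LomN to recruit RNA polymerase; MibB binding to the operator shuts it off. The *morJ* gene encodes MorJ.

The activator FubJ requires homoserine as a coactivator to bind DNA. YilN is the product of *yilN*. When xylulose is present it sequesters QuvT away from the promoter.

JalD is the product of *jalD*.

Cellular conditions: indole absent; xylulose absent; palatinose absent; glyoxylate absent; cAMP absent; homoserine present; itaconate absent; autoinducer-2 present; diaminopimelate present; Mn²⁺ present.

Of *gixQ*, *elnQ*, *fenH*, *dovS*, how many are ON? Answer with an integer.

Glyoxylate is absent, so FenT is inactive.
Xylulose is absent, so QuvT is active.
No repressor is bound and QuvT is active, so *morJ* is transcribed.
So MorJ is produced and active.
Autoinducer-2 is present, so CilJ is active.
Diaminopimelate is present, so OrvP is active.
With repressor OrvP bound, *yilN* is not transcribed.
So YilN is not produced.
Required activator YilN is absent, so *gixQ* is not transcribed.
→ *gixQ* is OFF.
Homoserine is present, so FubJ is active.
No repressor is bound and FubJ is active, so *elnQ* is transcribed.
→ *elnQ* is ON.
Palatinose is absent, so PexJ is active.
Itaconate is absent, so YilQ is inactive.
With repressor PexJ bound, *jalD* is not transcribed.
So JalD is not produced.
Indole is absent, so RudN is active.
With repressor RudN bound, *quvF* is not transcribed.
So QuvF is not produced.
No activator is available at the *fenH* promoter, so *fenH* is not transcribed.
→ *fenH* is OFF.
cAMP is absent, so MibB is inactive.
Mn²⁺ is present, so LomN is active.
No repressor is bound and LomN is active, so *sovP* is transcribed.
So SovP is produced and active.
No repressor is bound and SovP is active, so *dovS* is transcribed.
→ *dovS* is ON.
2 of the 4 genes are transcribed.

2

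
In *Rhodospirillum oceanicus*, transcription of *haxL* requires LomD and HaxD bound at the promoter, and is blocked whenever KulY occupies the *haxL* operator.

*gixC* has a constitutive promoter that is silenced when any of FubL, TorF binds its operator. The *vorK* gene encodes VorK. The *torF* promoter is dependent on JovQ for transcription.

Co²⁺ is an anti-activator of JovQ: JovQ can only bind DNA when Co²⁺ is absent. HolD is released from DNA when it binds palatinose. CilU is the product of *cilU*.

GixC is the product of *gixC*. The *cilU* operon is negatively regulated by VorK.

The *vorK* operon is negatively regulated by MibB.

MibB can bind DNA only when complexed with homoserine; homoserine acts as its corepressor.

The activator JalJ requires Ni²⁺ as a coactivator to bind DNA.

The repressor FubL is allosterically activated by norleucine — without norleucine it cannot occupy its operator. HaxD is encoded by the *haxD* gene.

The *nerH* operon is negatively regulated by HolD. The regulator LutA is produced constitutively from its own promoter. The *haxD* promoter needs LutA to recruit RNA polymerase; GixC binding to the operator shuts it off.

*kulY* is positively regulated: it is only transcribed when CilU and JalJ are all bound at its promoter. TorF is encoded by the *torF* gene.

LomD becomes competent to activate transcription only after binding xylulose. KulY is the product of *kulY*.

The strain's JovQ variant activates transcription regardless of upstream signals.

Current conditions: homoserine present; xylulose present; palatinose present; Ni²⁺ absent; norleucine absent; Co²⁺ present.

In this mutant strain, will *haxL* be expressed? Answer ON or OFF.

ON

Xylulose is present, so LomD is active.
Norleucine is absent, so FubL is inactive.
JovQ is constitutively active in this strain.
No repressor is bound and JovQ is active, so *torF* is transcribed.
So TorF is produced and active.
With repressor TorF bound, *gixC* is not transcribed.
So GixC is not produced.
LutA is produced constitutively and is active.
No repressor is bound and LutA is active, so *haxD* is transcribed.
So HaxD is produced and active.
Homoserine is present, so MibB is active.
With repressor MibB bound, *vorK* is not transcribed.
So VorK is not produced.
With no repressor bound, *cilU* is transcribed.
So CilU is produced and active.
Ni²⁺ is absent, so JalJ is inactive.
Required activator JalJ is absent, so *kulY* is not transcribed.
So KulY is not produced.
No repressor is bound and LomD and HaxD are active, so *haxL* is transcribed.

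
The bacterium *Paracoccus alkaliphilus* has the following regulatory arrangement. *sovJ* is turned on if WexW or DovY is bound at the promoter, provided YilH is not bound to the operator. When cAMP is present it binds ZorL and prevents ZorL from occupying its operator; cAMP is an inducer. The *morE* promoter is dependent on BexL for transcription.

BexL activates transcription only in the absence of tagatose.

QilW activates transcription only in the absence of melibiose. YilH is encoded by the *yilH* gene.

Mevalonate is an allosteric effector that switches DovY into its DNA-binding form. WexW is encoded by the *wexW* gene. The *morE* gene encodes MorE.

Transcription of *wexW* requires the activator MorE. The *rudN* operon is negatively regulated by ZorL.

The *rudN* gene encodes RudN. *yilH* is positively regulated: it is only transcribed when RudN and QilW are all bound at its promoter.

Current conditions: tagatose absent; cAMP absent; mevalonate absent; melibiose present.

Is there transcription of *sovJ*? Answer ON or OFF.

Tagatose is absent, so BexL is active.
No repressor is bound and BexL is active, so *morE* is transcribed.
So MorE is produced and active.
No repressor is bound and MorE is active, so *wexW* is transcribed.
So WexW is produced and active.
cAMP is absent, so ZorL is active.
With repressor ZorL bound, *rudN* is not transcribed.
So RudN is not produced.
Melibiose is present, so QilW is inactive.
Required activator RudN is absent, so *yilH* is not transcribed.
So YilH is not produced.
Mevalonate is absent, so DovY is inactive.
Activator WexW is present, so *sovJ* is transcribed.

ON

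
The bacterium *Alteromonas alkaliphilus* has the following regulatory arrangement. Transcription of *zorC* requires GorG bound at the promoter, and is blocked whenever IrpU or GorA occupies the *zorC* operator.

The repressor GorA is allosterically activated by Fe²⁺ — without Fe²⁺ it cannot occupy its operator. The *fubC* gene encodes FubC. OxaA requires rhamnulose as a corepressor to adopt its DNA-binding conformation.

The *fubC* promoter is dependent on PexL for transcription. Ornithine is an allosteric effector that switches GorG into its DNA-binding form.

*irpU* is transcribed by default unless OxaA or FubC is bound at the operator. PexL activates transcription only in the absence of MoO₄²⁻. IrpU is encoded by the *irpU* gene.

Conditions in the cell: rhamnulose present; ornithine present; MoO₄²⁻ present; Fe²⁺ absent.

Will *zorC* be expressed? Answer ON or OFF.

Ornithine is present, so GorG is active.
Rhamnulose is present, so OxaA is active.
MoO₄²⁻ is present, so PexL is inactive.
Required activator PexL is absent, so *fubC* is not transcribed.
So FubC is not produced.
With repressor OxaA bound, *irpU* is not transcribed.
So IrpU is not produced.
Fe²⁺ is absent, so GorA is inactive.
No repressor is bound and GorG is active, so *zorC* is transcribed.

ON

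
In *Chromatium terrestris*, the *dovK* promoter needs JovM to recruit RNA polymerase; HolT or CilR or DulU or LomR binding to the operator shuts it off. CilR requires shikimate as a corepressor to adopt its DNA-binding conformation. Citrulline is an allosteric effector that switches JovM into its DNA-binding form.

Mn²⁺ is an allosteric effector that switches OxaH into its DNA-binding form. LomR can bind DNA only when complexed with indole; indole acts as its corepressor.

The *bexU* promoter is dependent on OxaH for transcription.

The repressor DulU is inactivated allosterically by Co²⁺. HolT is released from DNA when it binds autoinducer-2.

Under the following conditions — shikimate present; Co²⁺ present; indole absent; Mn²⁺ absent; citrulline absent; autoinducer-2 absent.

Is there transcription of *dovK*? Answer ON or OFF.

OFF

Autoinducer-2 is absent, so HolT is active.
Shikimate is present, so CilR is active.
Co²⁺ is present, so DulU is inactive.
Citrulline is absent, so JovM is inactive.
Indole is absent, so LomR is inactive.
With repressor HolT bound, *dovK* is not transcribed.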